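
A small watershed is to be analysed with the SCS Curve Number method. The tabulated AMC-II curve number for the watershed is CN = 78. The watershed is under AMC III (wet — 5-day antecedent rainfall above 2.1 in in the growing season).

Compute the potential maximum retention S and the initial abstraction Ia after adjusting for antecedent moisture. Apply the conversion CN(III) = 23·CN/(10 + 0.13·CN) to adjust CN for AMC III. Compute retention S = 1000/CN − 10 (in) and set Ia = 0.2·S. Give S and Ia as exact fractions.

S = 1100/897 in ≈ 1.226 in; Ia = 220/897 in ≈ 0.245 in

Adjust CN=78 to AMC III: 23·78/(10 + 0.13·78) → 1794 ÷ (1007/50) = 89700/1007 ≈ 89.076
Retention S: 1000/CN − 10 with CN=89.076 → S = 1100/897 ≈ 1.226 in
Ia = 0.2·(1100/897) = 220/897 in ≈ 0.245 in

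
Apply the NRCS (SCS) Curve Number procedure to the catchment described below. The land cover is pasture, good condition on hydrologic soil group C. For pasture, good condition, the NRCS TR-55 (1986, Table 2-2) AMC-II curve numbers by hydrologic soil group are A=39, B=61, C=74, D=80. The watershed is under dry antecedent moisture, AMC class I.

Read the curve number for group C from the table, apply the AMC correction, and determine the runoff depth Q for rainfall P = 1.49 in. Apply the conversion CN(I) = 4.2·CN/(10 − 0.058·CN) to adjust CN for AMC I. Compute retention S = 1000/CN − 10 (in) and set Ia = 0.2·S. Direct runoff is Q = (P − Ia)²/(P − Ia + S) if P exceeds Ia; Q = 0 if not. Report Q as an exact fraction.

Q = 0 in ≈ 0.000 in

NRCS table: pasture, good condition, soil group C → CN(II) = 74
Dry (AMC I): CN(I) = 4.2·74/(10 − 0.058·74) = (1554/5)/(1427/250) = 77700/1427 ≈ 54.450
Max retention: S = 1000/(77700/1427) − 10 = 6500/777 in (≈ 8.366 in)
Initial abstraction Ia = S/5 = (6500/777)/5 = 1300/777 ≈ 1.673 in
P = 1.490 ≤ Ia = 1.673 in: entire storm abstracted, Q = 0.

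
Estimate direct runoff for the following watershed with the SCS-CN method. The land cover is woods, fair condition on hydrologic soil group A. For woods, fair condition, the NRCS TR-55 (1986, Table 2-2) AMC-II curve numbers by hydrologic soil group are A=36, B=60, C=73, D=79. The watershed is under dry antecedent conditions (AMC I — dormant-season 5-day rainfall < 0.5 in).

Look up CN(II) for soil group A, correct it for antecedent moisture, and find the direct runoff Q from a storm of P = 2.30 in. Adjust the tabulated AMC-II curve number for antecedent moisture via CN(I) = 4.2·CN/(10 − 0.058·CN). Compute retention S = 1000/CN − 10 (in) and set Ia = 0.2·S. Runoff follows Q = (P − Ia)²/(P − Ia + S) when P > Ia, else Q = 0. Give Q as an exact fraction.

NRCS table: woods, fair condition, soil group A → CN(II) = 36
Adjust CN=36 to AMC I: 4.2·36/(10 − 0.058·36) → (756/5) ÷ (989/125) = 18900/989 ≈ 19.110
Max retention: S = 1000/(18900/989) − 10 = 8000/189 in (≈ 42.328 in)
Initial abstraction Ia = S/5 = (8000/189)/5 = 1600/189 ≈ 8.466 in
P = 2.300 ≤ Ia = 8.466 in: entire storm abstracted, Q = 0.

Q = 0 in ≈ 0.000 in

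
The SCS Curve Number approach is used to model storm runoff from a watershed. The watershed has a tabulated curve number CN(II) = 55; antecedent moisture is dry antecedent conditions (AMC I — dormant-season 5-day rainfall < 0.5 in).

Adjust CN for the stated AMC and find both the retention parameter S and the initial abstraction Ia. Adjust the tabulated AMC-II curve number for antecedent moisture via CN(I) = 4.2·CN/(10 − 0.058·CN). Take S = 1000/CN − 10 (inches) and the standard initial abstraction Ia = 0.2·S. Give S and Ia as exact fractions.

S = 1500/77 in ≈ 19.481 in; Ia = 300/77 in ≈ 3.896 in

Dry (AMC I): CN(I) = 4.2·55/(10 − 0.058·55) = 231/(681/100) = 7700/227 ≈ 33.921
Max retention: S = 1000/(7700/227) − 10 = 1500/77 in (≈ 19.481 in)
Ia = 0.2S: 0.2·19.481 = 3.896 in (exactly 300/77)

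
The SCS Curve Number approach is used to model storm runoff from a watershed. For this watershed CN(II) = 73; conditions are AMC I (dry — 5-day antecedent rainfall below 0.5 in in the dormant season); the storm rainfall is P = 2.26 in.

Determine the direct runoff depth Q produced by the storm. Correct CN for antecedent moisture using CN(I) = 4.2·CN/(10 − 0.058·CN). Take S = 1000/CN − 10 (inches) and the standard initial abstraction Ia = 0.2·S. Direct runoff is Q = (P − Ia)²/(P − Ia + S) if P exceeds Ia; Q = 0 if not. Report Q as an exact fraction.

Q = 162384049/6074333650 in ≈ 0.027 in

Adjust CN=73 to AMC I: 4.2·73/(10 − 0.058·73) → (1533/5) ÷ (2883/500) = 51100/961 ≈ 53.174
S = 1000/(51100/961) − 10 = 4500/511 in ≈ 8.806 in
Initial abstraction Ia = S/5 = (4500/511)/5 = 900/511 ≈ 1.761 in
Since P=2.260 > Ia=1.761: effective rainfall P−Ia = 12743/25550 in
Q: (12743/25550)² ÷ (237743/25550) = 162384049/6074333650 in (≈ 0.027 in)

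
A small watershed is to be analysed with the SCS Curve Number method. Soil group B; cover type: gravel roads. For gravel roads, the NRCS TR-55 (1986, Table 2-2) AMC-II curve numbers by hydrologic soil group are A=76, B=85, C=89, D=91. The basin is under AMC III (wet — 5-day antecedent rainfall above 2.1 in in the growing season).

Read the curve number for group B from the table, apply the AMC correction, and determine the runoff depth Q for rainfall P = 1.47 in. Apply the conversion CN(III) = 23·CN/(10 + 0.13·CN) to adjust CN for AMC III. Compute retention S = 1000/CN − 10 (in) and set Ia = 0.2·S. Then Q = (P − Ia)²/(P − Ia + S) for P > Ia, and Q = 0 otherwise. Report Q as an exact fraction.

NRCS table: gravel roads, soil group B → CN(II) = 85
CN(III) from CN(II)=85: (23·85)/(10 + 0.13·85) = 39100/421 ≈ 92.874
Retention S: 1000/CN − 10 with CN=92.874 → S = 300/391 ≈ 0.767 in
Ia = 0.2S: 0.2·0.767 = 0.153 in (exactly 60/391)
Excess rainfall: 1.470 − 0.153 = 1.317 in; P > Ia so Q > 0
Q = (51477/39100)²/((51477/39100) + 300/391) = (2649881529/1528810000)/(81477/39100) = 294431281/353972300 in ≈ 0.832 in

Q = 294431281/353972300 in ≈ 0.832 in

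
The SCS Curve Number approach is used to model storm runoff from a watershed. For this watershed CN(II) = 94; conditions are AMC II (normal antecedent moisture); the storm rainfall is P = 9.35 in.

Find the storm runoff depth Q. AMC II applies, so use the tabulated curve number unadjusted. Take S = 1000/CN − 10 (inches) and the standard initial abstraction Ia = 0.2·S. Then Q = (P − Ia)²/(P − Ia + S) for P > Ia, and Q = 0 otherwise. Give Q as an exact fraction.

CN(II) = 94; AMC II needs no correction.
S = 1000/94 − 10 = 30/47 in ≈ 0.638 in
Ia = 0.2S: 0.2·0.638 = 0.128 in (exactly 6/47)
P − Ia = 9.350 − 0.128 = 8669/940 ≈ 9.222 in (> 0, runoff occurs)
Q = (8669/940)²/((8669/940) + 30/47) = (75151561/883600)/(9269/940) = 75151561/8712860 in ≈ 8.625 in

Q = 75151561/8712860 in ≈ 8.625 in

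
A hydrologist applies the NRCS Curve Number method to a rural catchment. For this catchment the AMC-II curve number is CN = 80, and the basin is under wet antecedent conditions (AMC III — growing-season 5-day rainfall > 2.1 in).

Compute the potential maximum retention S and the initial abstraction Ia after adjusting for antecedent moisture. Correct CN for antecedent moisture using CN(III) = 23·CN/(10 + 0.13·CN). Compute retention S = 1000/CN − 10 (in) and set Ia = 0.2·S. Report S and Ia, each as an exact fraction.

CN(III) from CN(II)=80: (23·80)/(10 + 0.13·80) = 4600/51 ≈ 90.196
Max retention: S = 1000/(4600/51) − 10 = 25/23 in (≈ 1.087 in)
Ia = 0.2S: 0.2·1.087 = 0.217 in (exactly 5/23)

S = 25/23 in ≈ 1.087 in; Ia = 5/23 in ≈ 0.217 in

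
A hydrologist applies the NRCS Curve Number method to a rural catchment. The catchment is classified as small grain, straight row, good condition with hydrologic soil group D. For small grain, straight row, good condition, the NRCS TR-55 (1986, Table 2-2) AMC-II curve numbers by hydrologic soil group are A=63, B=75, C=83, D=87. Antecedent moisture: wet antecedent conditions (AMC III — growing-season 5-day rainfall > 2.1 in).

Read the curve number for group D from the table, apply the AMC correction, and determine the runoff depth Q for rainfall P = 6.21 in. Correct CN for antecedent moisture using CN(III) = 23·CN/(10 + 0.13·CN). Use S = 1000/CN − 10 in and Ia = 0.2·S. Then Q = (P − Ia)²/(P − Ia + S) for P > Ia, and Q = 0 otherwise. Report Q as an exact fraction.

NRCS table: small grain, straight row, good condition, soil group D → CN(II) = 87
CN(III) from CN(II)=87: (23·87)/(10 + 0.13·87) = 200100/2131 ≈ 93.900
Max retention: S = 1000/(200100/2131) − 10 = 1300/2001 in (≈ 0.650 in)
Ia = 0.2S: 0.2·0.650 = 0.130 in (exactly 260/2001)
Since P=6.210 > Ia=0.130: effective rainfall P−Ia = 1216621/200100 in
Q: (1216621/200100)² ÷ (1346621/200100) = 1480166657641/269458862100 in (≈ 5.493 in)

Q = 1480166657641/269458862100 in ≈ 5.493 in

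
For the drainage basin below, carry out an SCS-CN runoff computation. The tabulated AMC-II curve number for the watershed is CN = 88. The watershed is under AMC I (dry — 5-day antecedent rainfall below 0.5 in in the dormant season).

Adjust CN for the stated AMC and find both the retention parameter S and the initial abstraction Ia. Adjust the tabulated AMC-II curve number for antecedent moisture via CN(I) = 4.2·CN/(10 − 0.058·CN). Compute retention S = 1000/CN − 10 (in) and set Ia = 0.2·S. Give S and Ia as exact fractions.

S = 250/77 in ≈ 3.247 in; Ia = 50/77 in ≈ 0.649 in

Dry (AMC I): CN(I) = 4.2·88/(10 − 0.058·88) = (1848/5)/(612/125) = 3850/51 ≈ 75.490
Retention S: 1000/CN − 10 with CN=75.490 → S = 250/77 ≈ 3.247 in
Ia = 0.2S: 0.2·3.247 = 0.649 in (exactly 50/77)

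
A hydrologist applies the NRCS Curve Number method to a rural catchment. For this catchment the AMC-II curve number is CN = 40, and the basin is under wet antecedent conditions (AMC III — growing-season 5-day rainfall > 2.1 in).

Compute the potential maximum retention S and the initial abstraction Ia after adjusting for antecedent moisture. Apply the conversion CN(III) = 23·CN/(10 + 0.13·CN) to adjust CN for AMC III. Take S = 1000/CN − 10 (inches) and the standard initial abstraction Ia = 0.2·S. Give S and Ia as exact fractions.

S = 150/23 in ≈ 6.522 in; Ia = 30/23 in ≈ 1.304 in

CN(III) from CN(II)=40: (23·40)/(10 + 0.13·40) = 1150/19 ≈ 60.526
Max retention: S = 1000/(1150/19) − 10 = 150/23 in (≈ 6.522 in)
Initial abstraction Ia = S/5 = (150/23)/5 = 30/23 ≈ 1.304 in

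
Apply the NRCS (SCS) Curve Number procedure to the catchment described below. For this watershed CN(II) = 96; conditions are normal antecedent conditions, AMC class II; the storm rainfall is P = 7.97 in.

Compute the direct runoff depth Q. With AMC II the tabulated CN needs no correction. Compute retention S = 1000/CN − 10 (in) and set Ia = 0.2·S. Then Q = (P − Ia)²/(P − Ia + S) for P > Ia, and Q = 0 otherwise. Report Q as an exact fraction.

Q = 1399489/186825 in ≈ 7.491 in

CN(II) = 96; AMC II needs no correction.
Max retention: S = 1000/96 − 10 = 5/12 in (≈ 0.417 in)
Initial abstraction Ia = S/5 = (5/12)/5 = 1/12 ≈ 0.083 in
Since P=7.970 > Ia=0.083: effective rainfall P−Ia = 1183/150 in
Q: (1183/150)² ÷ (2491/300) = 1399489/186825 in (≈ 7.491 in)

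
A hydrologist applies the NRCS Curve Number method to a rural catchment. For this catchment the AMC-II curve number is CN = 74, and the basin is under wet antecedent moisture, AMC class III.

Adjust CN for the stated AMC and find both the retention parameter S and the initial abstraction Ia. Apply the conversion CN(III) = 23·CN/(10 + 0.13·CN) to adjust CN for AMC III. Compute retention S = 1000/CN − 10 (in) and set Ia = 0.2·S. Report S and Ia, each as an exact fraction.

S = 1300/851 in ≈ 1.528 in; Ia = 260/851 in ≈ 0.306 in

Adjust CN=74 to AMC III: 23·74/(10 + 0.13·74) → 1702 ÷ (981/50) = 85100/981 ≈ 86.748
Retention S: 1000/CN − 10 with CN=86.748 → S = 1300/851 ≈ 1.528 in
Ia = 0.2S: 0.2·1.528 = 0.306 in (exactly 260/851)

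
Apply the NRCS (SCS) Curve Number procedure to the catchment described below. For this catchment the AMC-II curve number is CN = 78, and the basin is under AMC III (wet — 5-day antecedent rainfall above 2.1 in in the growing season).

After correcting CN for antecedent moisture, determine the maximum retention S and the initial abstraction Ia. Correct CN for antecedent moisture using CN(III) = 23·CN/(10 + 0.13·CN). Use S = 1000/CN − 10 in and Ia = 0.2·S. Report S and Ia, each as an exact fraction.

Wet (AMC III): CN(III) = 23·78/(10 + 0.13·78) = 1794/(1007/50) = 89700/1007 ≈ 89.076
Max retention: S = 1000/(89700/1007) − 10 = 1100/897 in (≈ 1.226 in)
Ia = 0.2S: 0.2·1.226 = 0.245 in (exactly 220/897)

S = 1100/897 in ≈ 1.226 in; Ia = 220/897 in ≈ 0.245 in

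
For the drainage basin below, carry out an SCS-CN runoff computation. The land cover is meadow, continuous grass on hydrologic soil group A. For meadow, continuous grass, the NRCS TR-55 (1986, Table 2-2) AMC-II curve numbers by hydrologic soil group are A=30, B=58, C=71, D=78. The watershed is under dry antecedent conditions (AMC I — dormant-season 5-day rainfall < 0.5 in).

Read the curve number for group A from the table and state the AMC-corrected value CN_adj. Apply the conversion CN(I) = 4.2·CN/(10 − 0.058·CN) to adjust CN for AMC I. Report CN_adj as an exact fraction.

CN_adj = 900/59 ≈ 15.254

NRCS table: meadow, continuous grass, soil group A → CN(II) = 30
Dry (AMC I): CN(I) = 4.2·30/(10 − 0.058·30) = 126/(413/50) = 900/59 ≈ 15.254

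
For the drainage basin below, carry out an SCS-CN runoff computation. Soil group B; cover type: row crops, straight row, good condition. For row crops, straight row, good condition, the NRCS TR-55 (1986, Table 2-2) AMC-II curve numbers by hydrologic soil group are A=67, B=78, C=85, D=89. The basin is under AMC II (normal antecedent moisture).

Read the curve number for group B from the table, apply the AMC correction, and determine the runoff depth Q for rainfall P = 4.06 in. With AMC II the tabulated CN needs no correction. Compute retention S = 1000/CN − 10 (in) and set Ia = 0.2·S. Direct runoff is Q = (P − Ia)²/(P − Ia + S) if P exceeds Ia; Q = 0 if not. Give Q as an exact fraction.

Q = 46471489/24018150 in ≈ 1.935 in

NRCS table: row crops, straight row, good condition, soil group B → CN(II) = 78
Average conditions: CN = 78 (no AMC adjustment).
Retention S: 1000/CN − 10 with CN=78.000 → S = 110/39 ≈ 2.821 in
Ia = 0.2·(110/39) = 22/39 in ≈ 0.564 in
Since P=4.060 > Ia=0.564: effective rainfall P−Ia = 6817/1950 in
Runoff Q = (P−Ia)²/(P−Ia+S) = (3.496)²/(3.496+2.821) = 46471489/24018150 ≈ 1.935 in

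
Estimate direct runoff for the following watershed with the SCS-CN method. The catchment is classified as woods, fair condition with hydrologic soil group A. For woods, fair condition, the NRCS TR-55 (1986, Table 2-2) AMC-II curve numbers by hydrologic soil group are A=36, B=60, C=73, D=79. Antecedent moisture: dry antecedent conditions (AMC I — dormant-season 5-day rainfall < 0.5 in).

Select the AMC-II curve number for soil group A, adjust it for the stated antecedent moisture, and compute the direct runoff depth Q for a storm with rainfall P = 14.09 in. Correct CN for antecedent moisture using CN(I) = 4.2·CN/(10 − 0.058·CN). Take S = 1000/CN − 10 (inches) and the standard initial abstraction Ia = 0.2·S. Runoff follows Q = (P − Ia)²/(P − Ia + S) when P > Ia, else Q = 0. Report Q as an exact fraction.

NRCS table: woods, fair condition, soil group A → CN(II) = 36
CN(I) from CN(II)=36: (4.2·36)/(10 − 0.058·36) = 18900/989 ≈ 19.110
S = 1000/(18900/989) − 10 = 8000/189 in ≈ 42.328 in
Initial abstraction Ia = S/5 = (8000/189)/5 = 1600/189 ≈ 8.466 in
P − Ia = 14.090 − 8.466 = 106301/18900 ≈ 5.624 in (> 0, runoff occurs)
Q: (106301/18900)² ÷ (906301/18900) = 11299902601/17129088900 in (≈ 0.660 in)

Q = 11299902601/17129088900 in ≈ 0.660 in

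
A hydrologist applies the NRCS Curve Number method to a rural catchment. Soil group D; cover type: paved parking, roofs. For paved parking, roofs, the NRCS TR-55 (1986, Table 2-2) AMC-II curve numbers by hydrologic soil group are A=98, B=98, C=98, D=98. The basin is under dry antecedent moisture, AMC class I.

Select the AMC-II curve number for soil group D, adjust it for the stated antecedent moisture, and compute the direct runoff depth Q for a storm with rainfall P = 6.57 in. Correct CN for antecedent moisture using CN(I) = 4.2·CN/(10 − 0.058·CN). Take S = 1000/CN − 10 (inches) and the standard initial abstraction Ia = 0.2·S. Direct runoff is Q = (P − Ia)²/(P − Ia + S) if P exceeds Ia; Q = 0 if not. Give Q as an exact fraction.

Q = 443626598809/73681853700 in ≈ 6.021 in

NRCS table: paved parking, roofs, soil group D → CN(II) = 98
CN(I) from CN(II)=98: (4.2·98)/(10 − 0.058·98) = 102900/1079 ≈ 95.366
S = 1000/(102900/1079) − 10 = 500/1029 in ≈ 0.486 in
Ia = 0.2·(500/1029) = 100/1029 in ≈ 0.097 in
Since P=6.570 > Ia=0.097: effective rainfall P−Ia = 666053/102900 in
Q = (666053/102900)²/((666053/102900) + 500/1029) = (443626598809/10588410000)/(716053/102900) = 443626598809/73681853700 in ≈ 6.021 in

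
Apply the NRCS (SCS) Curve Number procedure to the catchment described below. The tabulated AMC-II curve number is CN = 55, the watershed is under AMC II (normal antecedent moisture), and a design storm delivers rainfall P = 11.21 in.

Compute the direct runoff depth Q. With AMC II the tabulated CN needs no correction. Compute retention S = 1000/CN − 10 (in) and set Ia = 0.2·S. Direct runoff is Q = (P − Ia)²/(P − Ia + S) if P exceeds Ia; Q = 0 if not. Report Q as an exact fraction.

Q = 110901961/21484100 in ≈ 5.162 in

Average conditions: CN = 55 (no AMC adjustment).
S = 1000/55 − 10 = 90/11 in ≈ 8.182 in
Ia = 0.2S: 0.2·8.182 = 1.636 in (exactly 18/11)
Excess rainfall: 11.210 − 1.636 = 9.574 in; P > Ia so Q > 0
Q = (10531/1100)²/((10531/1100) + 90/11) = (110901961/1210000)/(19531/1100) = 110901961/21484100 in ≈ 5.162 in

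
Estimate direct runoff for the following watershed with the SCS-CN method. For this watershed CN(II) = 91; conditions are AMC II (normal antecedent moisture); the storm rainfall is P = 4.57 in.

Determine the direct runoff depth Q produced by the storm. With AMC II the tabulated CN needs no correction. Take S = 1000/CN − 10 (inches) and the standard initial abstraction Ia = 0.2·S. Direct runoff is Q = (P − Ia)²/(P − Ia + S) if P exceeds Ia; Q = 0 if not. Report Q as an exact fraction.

Average conditions: CN = 91 (no AMC adjustment).
Retention S: 1000/CN − 10 with CN=91.000 → S = 90/91 ≈ 0.989 in
Ia = 0.2S: 0.2·0.989 = 0.198 in (exactly 18/91)
Excess rainfall: 4.570 − 0.198 = 4.372 in; P > Ia so Q > 0
Q = (39787/9100)²/((39787/9100) + 90/91) = (1583005369/82810000)/(48787/9100) = 1583005369/443961700 in ≈ 3.566 in

Q = 1583005369/443961700 in ≈ 3.566 in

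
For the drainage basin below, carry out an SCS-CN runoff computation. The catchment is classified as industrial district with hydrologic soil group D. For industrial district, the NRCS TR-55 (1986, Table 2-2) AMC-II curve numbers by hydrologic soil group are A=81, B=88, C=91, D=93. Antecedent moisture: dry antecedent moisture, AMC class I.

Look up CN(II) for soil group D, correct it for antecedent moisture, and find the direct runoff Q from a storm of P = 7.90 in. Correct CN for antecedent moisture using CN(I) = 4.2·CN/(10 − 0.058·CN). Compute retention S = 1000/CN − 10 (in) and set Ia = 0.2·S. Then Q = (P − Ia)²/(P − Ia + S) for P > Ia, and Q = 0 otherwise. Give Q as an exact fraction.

Q = 442723681/72654390 in ≈ 6.094 in

NRCS table: industrial district, soil group D → CN(II) = 93
CN(I) from CN(II)=93: (4.2·93)/(10 − 0.058·93) = 27900/329 ≈ 84.802
Retention S: 1000/CN − 10 with CN=84.802 → S = 500/279 ≈ 1.792 in
Ia = 0.2·(500/279) = 100/279 in ≈ 0.358 in
Excess rainfall: 7.900 − 0.358 = 7.542 in; P > Ia so Q > 0
Q: (21041/2790)² ÷ (26041/2790) = 442723681/72654390 in (≈ 6.094 in)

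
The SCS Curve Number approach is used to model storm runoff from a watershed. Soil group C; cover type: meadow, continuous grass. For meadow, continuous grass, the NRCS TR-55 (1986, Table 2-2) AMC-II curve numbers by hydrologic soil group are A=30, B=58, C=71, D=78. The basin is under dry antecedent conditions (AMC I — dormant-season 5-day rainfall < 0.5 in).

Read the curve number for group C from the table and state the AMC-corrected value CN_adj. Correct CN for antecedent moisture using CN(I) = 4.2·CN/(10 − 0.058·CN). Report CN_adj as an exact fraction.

NRCS table: meadow, continuous grass, soil group C → CN(II) = 71
Adjust CN=71 to AMC I: 4.2·71/(10 − 0.058·71) → (1491/5) ÷ (2941/500) = 149100/2941 ≈ 50.697

CN_adj = 149100/2941 ≈ 50.697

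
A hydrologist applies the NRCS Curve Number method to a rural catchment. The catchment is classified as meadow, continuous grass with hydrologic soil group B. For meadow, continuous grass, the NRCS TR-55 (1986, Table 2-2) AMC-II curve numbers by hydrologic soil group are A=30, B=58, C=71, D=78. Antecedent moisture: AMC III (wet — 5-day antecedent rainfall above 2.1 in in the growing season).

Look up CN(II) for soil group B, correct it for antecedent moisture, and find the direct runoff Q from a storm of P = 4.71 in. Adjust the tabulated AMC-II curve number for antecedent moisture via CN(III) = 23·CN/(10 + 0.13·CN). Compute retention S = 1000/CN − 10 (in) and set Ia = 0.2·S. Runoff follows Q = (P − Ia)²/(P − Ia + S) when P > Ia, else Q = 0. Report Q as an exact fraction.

Q = 8229936961/3573319100 in ≈ 2.303 in

NRCS table: meadow, continuous grass, soil group B → CN(II) = 58
CN(III) from CN(II)=58: (23·58)/(10 + 0.13·58) = 66700/877 ≈ 76.055
S = 1000/(66700/877) − 10 = 2100/667 in ≈ 3.148 in
Ia = 0.2S: 0.2·3.148 = 0.630 in (exactly 420/667)
Excess rainfall: 4.710 − 0.630 = 4.080 in; P > Ia so Q > 0
Q: (272157/66700)² ÷ (482157/66700) = 8229936961/3573319100 in (≈ 2.303 in)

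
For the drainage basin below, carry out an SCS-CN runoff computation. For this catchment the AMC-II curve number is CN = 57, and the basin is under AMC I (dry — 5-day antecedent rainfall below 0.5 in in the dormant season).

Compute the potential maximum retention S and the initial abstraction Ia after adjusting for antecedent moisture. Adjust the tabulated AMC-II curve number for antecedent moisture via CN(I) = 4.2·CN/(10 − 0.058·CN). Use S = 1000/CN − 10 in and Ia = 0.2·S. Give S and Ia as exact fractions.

Adjust CN=57 to AMC I: 4.2·57/(10 − 0.058·57) → (1197/5) ÷ (3347/500) = 119700/3347 ≈ 35.763
Max retention: S = 1000/(119700/3347) − 10 = 21500/1197 in (≈ 17.962 in)
Ia = 0.2·(21500/1197) = 4300/1197 in ≈ 3.592 in

S = 21500/1197 in ≈ 17.962 in; Ia = 4300/1197 in ≈ 3.592 in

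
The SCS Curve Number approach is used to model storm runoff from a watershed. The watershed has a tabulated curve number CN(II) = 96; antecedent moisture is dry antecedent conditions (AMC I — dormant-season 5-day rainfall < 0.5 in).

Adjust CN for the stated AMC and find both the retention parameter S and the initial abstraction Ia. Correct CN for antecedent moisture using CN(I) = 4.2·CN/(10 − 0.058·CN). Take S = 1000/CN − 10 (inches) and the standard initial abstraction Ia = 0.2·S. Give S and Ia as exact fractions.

Dry (AMC I): CN(I) = 4.2·96/(10 − 0.058·96) = (2016/5)/(554/125) = 25200/277 ≈ 90.975
S = 1000/(25200/277) − 10 = 125/126 in ≈ 0.992 in
Ia = 0.2·(125/126) = 25/126 in ≈ 0.198 in

S = 125/126 in ≈ 0.992 in; Ia = 25/126 in ≈ 0.198 in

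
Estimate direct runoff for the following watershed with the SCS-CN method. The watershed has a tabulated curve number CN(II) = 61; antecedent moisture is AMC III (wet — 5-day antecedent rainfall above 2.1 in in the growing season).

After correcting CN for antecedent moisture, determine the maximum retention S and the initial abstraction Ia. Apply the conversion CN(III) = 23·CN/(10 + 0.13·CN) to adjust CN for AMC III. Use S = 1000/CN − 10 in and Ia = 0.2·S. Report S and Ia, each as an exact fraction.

CN(III) from CN(II)=61: (23·61)/(10 + 0.13·61) = 140300/1793 ≈ 78.249
Retention S: 1000/CN − 10 with CN=78.249 → S = 3900/1403 ≈ 2.780 in
Initial abstraction Ia = S/5 = (3900/1403)/5 = 780/1403 ≈ 0.556 in

S = 3900/1403 in ≈ 2.780 in; Ia = 780/1403 in ≈ 0.556 in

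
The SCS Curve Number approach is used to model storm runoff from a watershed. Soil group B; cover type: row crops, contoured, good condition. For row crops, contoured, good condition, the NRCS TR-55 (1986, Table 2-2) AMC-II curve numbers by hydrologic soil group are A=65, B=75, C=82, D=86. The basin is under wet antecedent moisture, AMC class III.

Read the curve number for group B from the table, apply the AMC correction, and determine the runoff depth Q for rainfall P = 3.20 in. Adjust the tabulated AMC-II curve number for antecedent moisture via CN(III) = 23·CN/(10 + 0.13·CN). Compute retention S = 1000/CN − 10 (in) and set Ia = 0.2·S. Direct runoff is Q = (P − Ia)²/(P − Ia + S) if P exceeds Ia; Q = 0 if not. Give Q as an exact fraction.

NRCS table: row crops, contoured, good condition, soil group B → CN(II) = 75
CN(III) from CN(II)=75: (23·75)/(10 + 0.13·75) = 6900/79 ≈ 87.342
Retention S: 1000/CN − 10 with CN=87.342 → S = 100/69 ≈ 1.449 in
Ia = 0.2·(100/69) = 20/69 in ≈ 0.290 in
Since P=3.200 > Ia=0.290: effective rainfall P−Ia = 1004/345 in
Q = (1004/345)²/((1004/345) + 100/69) = (1008016/119025)/(1504/345) = 63001/32430 in ≈ 1.943 in

Q = 63001/32430 in ≈ 1.943 in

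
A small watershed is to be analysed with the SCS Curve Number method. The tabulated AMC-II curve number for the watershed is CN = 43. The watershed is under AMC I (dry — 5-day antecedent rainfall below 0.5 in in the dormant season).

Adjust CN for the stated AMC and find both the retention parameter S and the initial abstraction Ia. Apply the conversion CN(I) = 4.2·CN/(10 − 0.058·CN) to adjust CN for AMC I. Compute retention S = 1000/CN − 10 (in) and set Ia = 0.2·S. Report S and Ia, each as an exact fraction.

CN(I) from CN(II)=43: (4.2·43)/(10 − 0.058·43) = 30100/1251 ≈ 24.061
Retention S: 1000/CN − 10 with CN=24.061 → S = 9500/301 ≈ 31.561 in
Initial abstraction Ia = S/5 = (9500/301)/5 = 1900/301 ≈ 6.312 in

S = 9500/301 in ≈ 31.561 in; Ia = 1900/301 in ≈ 6.312 in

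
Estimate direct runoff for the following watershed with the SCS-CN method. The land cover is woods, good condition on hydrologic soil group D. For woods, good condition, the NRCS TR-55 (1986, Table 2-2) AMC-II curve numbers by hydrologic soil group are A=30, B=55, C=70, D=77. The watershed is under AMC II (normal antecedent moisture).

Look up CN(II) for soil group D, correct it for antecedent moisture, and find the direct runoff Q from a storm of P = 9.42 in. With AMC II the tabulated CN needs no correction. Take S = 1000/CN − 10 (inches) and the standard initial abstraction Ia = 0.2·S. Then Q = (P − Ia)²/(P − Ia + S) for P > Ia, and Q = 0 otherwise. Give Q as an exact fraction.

NRCS table: woods, good condition, soil group D → CN(II) = 77
AMC II — tabulated CN = 77 applies directly.
S = 1000/77 − 10 = 230/77 in ≈ 2.987 in
Ia = 0.2S: 0.2·2.987 = 0.597 in (exactly 46/77)
P − Ia = 9.420 − 0.597 = 33967/3850 ≈ 8.823 in (> 0, runoff occurs)
Runoff Q = (P−Ia)²/(P−Ia+S) = (8.823)²/(8.823+2.987) = 1153757089/175047950 ≈ 6.591 in

Q = 1153757089/175047950 in ≈ 6.591 in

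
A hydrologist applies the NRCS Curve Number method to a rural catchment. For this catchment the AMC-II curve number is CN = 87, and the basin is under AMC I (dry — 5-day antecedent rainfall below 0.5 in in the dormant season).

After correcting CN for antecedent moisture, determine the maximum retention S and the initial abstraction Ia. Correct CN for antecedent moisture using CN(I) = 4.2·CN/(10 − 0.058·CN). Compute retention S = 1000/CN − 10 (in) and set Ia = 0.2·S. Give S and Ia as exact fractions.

S = 6500/1827 in ≈ 3.558 in; Ia = 1300/1827 in ≈ 0.712 in

Adjust CN=87 to AMC I: 4.2·87/(10 − 0.058·87) → (1827/5) ÷ (2477/500) = 182700/2477 ≈ 73.759
Max retention: S = 1000/(182700/2477) − 10 = 6500/1827 in (≈ 3.558 in)
Ia = 0.2·(6500/1827) = 1300/1827 in ≈ 0.712 in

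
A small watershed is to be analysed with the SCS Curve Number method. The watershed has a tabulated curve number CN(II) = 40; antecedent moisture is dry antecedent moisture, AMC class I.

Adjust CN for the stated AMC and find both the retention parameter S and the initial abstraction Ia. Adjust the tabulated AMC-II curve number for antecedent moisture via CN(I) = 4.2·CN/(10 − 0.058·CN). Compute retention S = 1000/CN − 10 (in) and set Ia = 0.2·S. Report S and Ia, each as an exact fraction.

S = 250/7 in ≈ 35.714 in; Ia = 50/7 in ≈ 7.143 in

Dry (AMC I): CN(I) = 4.2·40/(10 − 0.058·40) = 168/(192/25) = 175/8 ≈ 21.875
Retention S: 1000/CN − 10 with CN=21.875 → S = 250/7 ≈ 35.714 in
Ia = 0.2·(250/7) = 50/7 in ≈ 7.143 in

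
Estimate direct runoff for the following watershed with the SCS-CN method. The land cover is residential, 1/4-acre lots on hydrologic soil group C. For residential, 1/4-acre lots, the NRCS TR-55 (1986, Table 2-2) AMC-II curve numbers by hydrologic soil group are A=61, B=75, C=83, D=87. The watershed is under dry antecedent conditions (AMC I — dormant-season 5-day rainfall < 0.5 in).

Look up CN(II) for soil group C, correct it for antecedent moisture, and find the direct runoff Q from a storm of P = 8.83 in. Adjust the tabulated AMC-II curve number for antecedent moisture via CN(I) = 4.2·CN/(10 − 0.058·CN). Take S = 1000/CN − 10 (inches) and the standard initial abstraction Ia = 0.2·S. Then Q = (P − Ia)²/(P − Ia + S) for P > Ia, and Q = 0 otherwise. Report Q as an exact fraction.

NRCS table: residential, 1/4-acre lots, soil group C → CN(II) = 83
Adjust CN=83 to AMC I: 4.2·83/(10 − 0.058·83) → (1743/5) ÷ (2593/500) = 174300/2593 ≈ 67.219
S = 1000/(174300/2593) − 10 = 8500/1743 in ≈ 4.877 in
Initial abstraction Ia = S/5 = (8500/1743)/5 = 1700/1743 ≈ 0.975 in
Excess rainfall: 8.830 − 0.975 = 7.855 in; P > Ia so Q > 0
Q: (1369069/174300)² ÷ (2219069/174300) = 1874349926761/386783726700 in (≈ 4.846 in)

Q = 1874349926761/386783726700 in ≈ 4.846 in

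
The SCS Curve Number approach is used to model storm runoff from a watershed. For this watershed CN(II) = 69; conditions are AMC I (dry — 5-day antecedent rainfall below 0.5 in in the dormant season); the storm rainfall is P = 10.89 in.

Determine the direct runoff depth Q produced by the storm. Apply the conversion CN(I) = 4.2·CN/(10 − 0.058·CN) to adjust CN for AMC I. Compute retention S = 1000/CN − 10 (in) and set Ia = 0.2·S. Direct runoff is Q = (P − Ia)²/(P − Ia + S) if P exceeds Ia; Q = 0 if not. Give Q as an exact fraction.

Q = 1607725097521/408322548900 in ≈ 3.937 in

Adjust CN=69 to AMC I: 4.2·69/(10 − 0.058·69) → (1449/5) ÷ (2999/500) = 144900/2999 ≈ 48.316
S = 1000/(144900/2999) − 10 = 15500/1449 in ≈ 10.697 in
Ia = 0.2·(15500/1449) = 3100/1449 in ≈ 2.139 in
Excess rainfall: 10.890 − 2.139 = 8.751 in; P > Ia so Q > 0
Q: (1267961/144900)² ÷ (2817961/144900) = 1607725097521/408322548900 in (≈ 3.937 in)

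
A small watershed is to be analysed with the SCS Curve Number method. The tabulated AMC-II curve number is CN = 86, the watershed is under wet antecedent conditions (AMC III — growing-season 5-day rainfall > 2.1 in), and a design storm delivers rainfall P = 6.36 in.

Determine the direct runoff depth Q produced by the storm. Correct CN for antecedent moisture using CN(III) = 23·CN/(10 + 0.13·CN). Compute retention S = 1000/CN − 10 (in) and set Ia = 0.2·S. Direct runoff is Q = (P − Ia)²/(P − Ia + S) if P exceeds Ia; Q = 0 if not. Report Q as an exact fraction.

Q = 23639370001/4234180975 in ≈ 5.583 in

Adjust CN=86 to AMC III: 23·86/(10 + 0.13·86) → 1978 ÷ (1059/50) = 98900/1059 ≈ 93.390
S = 1000/(98900/1059) − 10 = 700/989 in ≈ 0.708 in
Ia = 0.2S: 0.2·0.708 = 0.142 in (exactly 140/989)
Since P=6.360 > Ia=0.142: effective rainfall P−Ia = 153751/24725 in
Q = (153751/24725)²/((153751/24725) + 700/989) = (23639370001/611325625)/(171251/24725) = 23639370001/4234180975 in ≈ 5.583 in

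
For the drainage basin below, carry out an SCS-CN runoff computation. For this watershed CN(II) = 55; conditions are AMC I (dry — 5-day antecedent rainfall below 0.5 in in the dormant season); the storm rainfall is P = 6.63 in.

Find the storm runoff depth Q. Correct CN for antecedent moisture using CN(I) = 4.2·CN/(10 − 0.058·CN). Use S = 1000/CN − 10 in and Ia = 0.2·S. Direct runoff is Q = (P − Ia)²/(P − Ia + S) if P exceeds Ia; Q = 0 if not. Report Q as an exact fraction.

Dry (AMC I): CN(I) = 4.2·55/(10 − 0.058·55) = 231/(681/100) = 7700/227 ≈ 33.921
S = 1000/(7700/227) − 10 = 1500/77 in ≈ 19.481 in
Initial abstraction Ia = S/5 = (1500/77)/5 = 300/77 ≈ 3.896 in
P − Ia = 6.630 − 3.896 = 21051/7700 ≈ 2.734 in (> 0, runoff occurs)
Q: (21051/7700)² ÷ (171051/7700) = 147714867/439030900 in (≈ 0.336 in)

Q = 147714867/439030900 in ≈ 0.336 in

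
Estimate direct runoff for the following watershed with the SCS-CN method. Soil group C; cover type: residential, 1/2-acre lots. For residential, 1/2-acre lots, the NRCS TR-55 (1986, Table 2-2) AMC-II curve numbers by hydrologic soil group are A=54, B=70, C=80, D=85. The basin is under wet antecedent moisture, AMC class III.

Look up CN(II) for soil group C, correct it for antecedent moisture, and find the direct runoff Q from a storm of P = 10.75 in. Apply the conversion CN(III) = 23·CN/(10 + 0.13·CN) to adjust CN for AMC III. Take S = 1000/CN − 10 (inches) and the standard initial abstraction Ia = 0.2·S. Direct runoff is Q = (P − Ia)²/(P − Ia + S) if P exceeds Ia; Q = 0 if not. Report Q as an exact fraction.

NRCS table: residential, 1/2-acre lots, soil group C → CN(II) = 80
Adjust CN=80 to AMC III: 23·80/(10 + 0.13·80) → 1840 ÷ (102/5) = 4600/51 ≈ 90.196
S = 1000/(4600/51) − 10 = 25/23 in ≈ 1.087 in
Ia = 0.2·(25/23) = 5/23 in ≈ 0.217 in
P − Ia = 10.750 − 0.217 = 969/92 ≈ 10.533 in (> 0, runoff occurs)
Q: (969/92)² ÷ (1069/92) = 938961/98348 in (≈ 9.547 in)

Q = 938961/98348 in ≈ 9.547 in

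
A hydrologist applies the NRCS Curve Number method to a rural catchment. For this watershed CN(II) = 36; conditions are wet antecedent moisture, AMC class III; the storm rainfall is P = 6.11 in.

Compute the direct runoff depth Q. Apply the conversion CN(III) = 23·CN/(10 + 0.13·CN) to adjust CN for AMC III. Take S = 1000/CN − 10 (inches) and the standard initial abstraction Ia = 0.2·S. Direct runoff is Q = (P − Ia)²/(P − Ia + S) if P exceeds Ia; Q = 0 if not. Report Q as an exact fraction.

Adjust CN=36 to AMC III: 23·36/(10 + 0.13·36) → 828 ÷ (367/25) = 20700/367 ≈ 56.403
S = 1000/(20700/367) − 10 = 1600/207 in ≈ 7.729 in
Ia = 0.2·(1600/207) = 320/207 in ≈ 1.546 in
P − Ia = 6.110 − 1.546 = 94477/20700 ≈ 4.564 in (> 0, runoff occurs)
Runoff Q = (P−Ia)²/(P−Ia+S) = (4.564)²/(4.564+7.729) = 8925903529/5267673900 ≈ 1.694 in

Q = 8925903529/5267673900 in ≈ 1.694 in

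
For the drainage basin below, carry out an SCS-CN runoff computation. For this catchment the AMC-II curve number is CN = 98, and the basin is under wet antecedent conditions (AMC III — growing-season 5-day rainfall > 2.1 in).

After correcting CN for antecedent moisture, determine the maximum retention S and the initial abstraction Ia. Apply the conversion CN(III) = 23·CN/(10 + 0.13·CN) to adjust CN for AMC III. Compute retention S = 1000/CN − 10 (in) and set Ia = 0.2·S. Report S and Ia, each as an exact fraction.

S = 100/1127 in ≈ 0.089 in; Ia = 20/1127 in ≈ 0.018 in

Adjust CN=98 to AMC III: 23·98/(10 + 0.13·98) → 2254 ÷ (1137/50) = 112700/1137 ≈ 99.120
Retention S: 1000/CN − 10 with CN=99.120 → S = 100/1127 ≈ 0.089 in
Initial abstraction Ia = S/5 = (100/1127)/5 = 20/1127 ≈ 0.018 in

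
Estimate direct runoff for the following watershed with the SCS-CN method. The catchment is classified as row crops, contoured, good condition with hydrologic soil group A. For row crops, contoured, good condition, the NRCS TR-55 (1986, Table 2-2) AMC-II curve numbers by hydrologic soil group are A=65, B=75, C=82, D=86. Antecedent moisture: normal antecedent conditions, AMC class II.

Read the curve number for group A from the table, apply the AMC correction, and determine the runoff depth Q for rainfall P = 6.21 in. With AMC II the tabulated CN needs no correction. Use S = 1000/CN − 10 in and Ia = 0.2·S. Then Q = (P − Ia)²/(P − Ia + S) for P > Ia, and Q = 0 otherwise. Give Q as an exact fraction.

Q = 44528929/17774900 in ≈ 2.505 in

NRCS table: row crops, contoured, good condition, soil group A → CN(II) = 65
CN(II) = 65; AMC II needs no correction.
Max retention: S = 1000/65 − 10 = 70/13 in (≈ 5.385 in)
Initial abstraction Ia = S/5 = (70/13)/5 = 14/13 ≈ 1.077 in
P − Ia = 6.210 − 1.077 = 6673/1300 ≈ 5.133 in (> 0, runoff occurs)
Runoff Q = (P−Ia)²/(P−Ia+S) = (5.133)²/(5.133+5.385) = 44528929/17774900 ≈ 2.505 in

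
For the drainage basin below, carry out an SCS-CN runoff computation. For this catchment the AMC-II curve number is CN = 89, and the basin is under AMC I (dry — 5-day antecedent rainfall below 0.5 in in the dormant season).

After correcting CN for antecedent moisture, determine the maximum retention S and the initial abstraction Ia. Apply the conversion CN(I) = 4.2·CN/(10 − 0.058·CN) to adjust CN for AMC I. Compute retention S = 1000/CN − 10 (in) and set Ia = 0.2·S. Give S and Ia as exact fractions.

S = 5500/1869 in ≈ 2.943 in; Ia = 1100/1869 in ≈ 0.589 in

Dry (AMC I): CN(I) = 4.2·89/(10 − 0.058·89) = (1869/5)/(2419/500) = 186900/2419 ≈ 77.263
Max retention: S = 1000/(186900/2419) − 10 = 5500/1869 in (≈ 2.943 in)
Initial abstraction Ia = S/5 = (5500/1869)/5 = 1100/1869 ≈ 0.589 in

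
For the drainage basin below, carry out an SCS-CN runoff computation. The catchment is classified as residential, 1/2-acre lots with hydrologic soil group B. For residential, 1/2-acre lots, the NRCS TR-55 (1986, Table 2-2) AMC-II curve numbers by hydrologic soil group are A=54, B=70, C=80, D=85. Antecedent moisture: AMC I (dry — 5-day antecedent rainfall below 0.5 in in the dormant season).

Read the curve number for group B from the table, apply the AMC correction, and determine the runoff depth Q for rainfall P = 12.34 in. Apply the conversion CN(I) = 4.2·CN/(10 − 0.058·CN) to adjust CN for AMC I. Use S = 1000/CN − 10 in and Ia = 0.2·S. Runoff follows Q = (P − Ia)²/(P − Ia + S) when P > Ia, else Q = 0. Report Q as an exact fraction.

Q = 636704289/123070850 in ≈ 5.173 in

NRCS table: residential, 1/2-acre lots, soil group B → CN(II) = 70
CN(I) from CN(II)=70: (4.2·70)/(10 − 0.058·70) = 4900/99 ≈ 49.495
Retention S: 1000/CN − 10 with CN=49.495 → S = 500/49 ≈ 10.204 in
Initial abstraction Ia = S/5 = (500/49)/5 = 100/49 ≈ 2.041 in
Since P=12.340 > Ia=2.041: effective rainfall P−Ia = 25233/2450 in
Runoff Q = (P−Ia)²/(P−Ia+S) = (10.299)²/(10.299+10.204) = 636704289/123070850 ≈ 5.173 in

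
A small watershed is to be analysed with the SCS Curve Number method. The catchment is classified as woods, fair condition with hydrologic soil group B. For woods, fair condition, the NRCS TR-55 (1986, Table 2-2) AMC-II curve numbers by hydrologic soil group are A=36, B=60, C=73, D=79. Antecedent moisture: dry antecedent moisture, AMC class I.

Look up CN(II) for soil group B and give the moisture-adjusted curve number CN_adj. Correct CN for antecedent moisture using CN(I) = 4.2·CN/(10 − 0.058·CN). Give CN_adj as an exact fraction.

CN_adj = 6300/163 ≈ 38.650

NRCS table: woods, fair condition, soil group B → CN(II) = 60
CN(I) from CN(II)=60: (4.2·60)/(10 − 0.058·60) = 6300/163 ≈ 38.650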